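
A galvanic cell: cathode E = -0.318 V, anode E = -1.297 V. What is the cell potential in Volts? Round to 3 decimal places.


Standard cell potential: E_cell = E_cathode - E_anode.
E_cell = -0.318 - (-1.297)
E_cell = 0.979 V, rounded to 3 dp:

0.979 V


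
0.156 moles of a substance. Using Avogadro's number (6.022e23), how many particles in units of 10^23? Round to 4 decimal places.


N = n * NA, then divide by 1e23 for the requested units.
N / 1e23 = n * 6.022
N / 1e23 = 0.156 * 6.022
N / 1e23 = 0.939432, rounded to 4 dp:

0.9394


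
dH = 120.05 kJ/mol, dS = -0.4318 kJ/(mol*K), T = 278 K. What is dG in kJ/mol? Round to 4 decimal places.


Gibbs: dG = dH - T*dS (consistent units, dS already in kJ/(mol*K)).
T*dS = 278 * -0.4318 = -120.0404
dG = 120.05 - (-120.0404)
dG = 240.0904 kJ/mol, rounded to 4 dp:

240.0904 kJ/mol


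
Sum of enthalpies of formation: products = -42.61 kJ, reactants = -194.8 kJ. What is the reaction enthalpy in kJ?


dH_rxn = sum(dH_f products) - sum(dH_f reactants)
dH_rxn = -42.61 - (-194.8)
dH_rxn = 152.19 kJ:

152.19 kJ


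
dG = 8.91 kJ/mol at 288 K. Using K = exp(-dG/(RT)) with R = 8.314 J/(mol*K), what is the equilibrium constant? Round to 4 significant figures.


dG is in kJ/mol; multiply by 1000 to match R in J/(mol*K).
RT = 8.314 * 288 = 2394.432 J/mol
exponent = -dG*1000 / (RT) = -(8.91*1000) / 2394.432 = -3.72113303
K = exp(-3.72113303)
K = 0.024206526, rounded to 4 significant figures:

0.02421


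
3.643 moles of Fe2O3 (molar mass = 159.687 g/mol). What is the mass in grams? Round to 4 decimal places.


mass = n * M
mass = 3.643 * 159.687
mass = 581.739741 g, rounded to 4 dp:

581.7397 g


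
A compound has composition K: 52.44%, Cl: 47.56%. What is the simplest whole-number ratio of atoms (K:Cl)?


Assume 100 g of compound, divide each mass% by atomic mass to get moles, then normalize by the smallest to get a raw atom ratio.
Moles per 100 g: K: 52.44/39.098 = 1.3412, Cl: 47.56/35.453 = 1.3415
Raw ratio (divide by min = 1.3412): K: 1.0, Cl: 1.0
Multiply by 1 to clear fractions: K: 1.0 ~= 1, Cl: 1.0 ~= 1
Reduce by GCD to get the simplest whole-number ratio:

1:1


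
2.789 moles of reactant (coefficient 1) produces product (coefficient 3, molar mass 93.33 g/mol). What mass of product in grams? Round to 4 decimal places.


Use the coefficient ratio to convert reactant moles to product moles, then multiply by the product's molar mass.
moles_P = moles_R * (coeff_P / coeff_R) = 2.789 * (3/1) = 8.367
mass_P = moles_P * M_P = 8.367 * 93.33
mass_P = 780.89211 g, rounded to 4 dp:

780.8921 g


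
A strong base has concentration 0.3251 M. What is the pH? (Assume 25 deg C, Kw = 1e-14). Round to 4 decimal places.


A strong base dissociates completely, so [OH-] equals the given concentration.
pOH = -log10([OH-]) = -log10(0.3251) = 0.487983
pH = 14 - pOH = 14 - 0.487983
pH = 13.512017, rounded to 4 dp:

13.5120


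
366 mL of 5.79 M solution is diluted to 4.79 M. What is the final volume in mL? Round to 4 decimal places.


Dilution: M1*V1 = M2*V2, solve for V2.
V2 = M1*V1 / M2
V2 = 5.79 * 366 / 4.79
V2 = 2119.14 / 4.79
V2 = 442.4091858 mL, rounded to 4 dp:

442.4092 mL


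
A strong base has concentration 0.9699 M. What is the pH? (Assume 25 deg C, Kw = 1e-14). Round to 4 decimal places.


A strong base dissociates completely, so [OH-] equals the given concentration.
pOH = -log10([OH-]) = -log10(0.9699) = 0.013273
pH = 14 - pOH = 14 - 0.013273
pH = 13.986727, rounded to 4 dp:

13.9867


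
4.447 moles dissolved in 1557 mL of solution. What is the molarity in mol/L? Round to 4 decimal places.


Convert volume to liters: V_L = V_mL / 1000.
V_L = 1557 / 1000 = 1.557 L
M = n / V_L = 4.447 / 1.557
M = 2.85613359 mol/L, rounded to 4 dp:

2.8561 mol/L


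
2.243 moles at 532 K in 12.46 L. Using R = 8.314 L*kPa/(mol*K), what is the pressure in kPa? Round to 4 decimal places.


PV = nRT, solve for P = nRT / V.
nRT = 2.243 * 8.314 * 532 = 9920.8967
P = 9920.8967 / 12.46
P = 796.21963884 kPa, rounded to 4 dp:

796.2196 kPa


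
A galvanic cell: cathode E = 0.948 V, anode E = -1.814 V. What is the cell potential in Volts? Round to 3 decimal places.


Standard cell potential: E_cell = E_cathode - E_anode.
E_cell = 0.948 - (-1.814)
E_cell = 2.762 V, rounded to 3 dp:

2.762 V


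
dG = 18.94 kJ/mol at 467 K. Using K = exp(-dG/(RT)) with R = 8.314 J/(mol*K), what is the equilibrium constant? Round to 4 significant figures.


dG is in kJ/mol; multiply by 1000 to match R in J/(mol*K).
RT = 8.314 * 467 = 3882.638 J/mol
exponent = -dG*1000 / (RT) = -(18.94*1000) / 3882.638 = -4.87812668
K = exp(-4.87812668)
K = 0.007611259, rounded to 4 significant figures:

0.007611


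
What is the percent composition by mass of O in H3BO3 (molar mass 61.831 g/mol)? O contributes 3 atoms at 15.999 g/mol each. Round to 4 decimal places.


pct = 100 * (n_elem * M_elem) / M_total
mass_contribution = 3 * 15.999 = 47.997 g/mol
pct = 100 * 47.997 / 61.831
pct = 77.62610988 %, rounded to 4 dp:

77.6261 %


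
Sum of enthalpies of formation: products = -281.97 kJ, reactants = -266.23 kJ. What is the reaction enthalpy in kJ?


dH_rxn = sum(dH_f products) - sum(dH_f reactants)
dH_rxn = -281.97 - (-266.23)
dH_rxn = -15.74 kJ:

-15.74 kJ


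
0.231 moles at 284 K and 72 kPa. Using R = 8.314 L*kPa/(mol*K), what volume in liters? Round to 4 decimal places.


PV = nRT, solve for V = nRT / P.
nRT = 0.231 * 8.314 * 284 = 545.4317
V = 545.4317 / 72
V = 7.57544028 L, rounded to 4 dp:

7.5754 L


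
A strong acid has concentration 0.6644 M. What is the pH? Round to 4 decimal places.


A strong acid dissociates completely, so [H+] equals the given concentration.
pH = -log10([H+]) = -log10(0.6644)
pH = 0.17757038, rounded to 4 dp:

0.1776


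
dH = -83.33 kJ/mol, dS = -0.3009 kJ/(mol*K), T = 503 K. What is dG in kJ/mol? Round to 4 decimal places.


Gibbs: dG = dH - T*dS (consistent units, dS already in kJ/(mol*K)).
T*dS = 503 * -0.3009 = -151.3527
dG = -83.33 - (-151.3527)
dG = 68.0227 kJ/mol, rounded to 4 dp:

68.0227 kJ/mol


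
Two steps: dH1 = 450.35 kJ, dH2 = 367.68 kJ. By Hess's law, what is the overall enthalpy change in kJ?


Hess's law: enthalpy is a state function, so add the step enthalpies.
dH_total = dH1 + dH2 = 450.35 + (367.68)
dH_total = 818.03 kJ:

818.03 kJ


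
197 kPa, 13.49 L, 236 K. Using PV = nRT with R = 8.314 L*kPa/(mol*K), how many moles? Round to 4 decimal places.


PV = nRT, solve for n = PV / (RT).
PV = 197 * 13.49 = 2657.53
RT = 8.314 * 236 = 1962.104
n = 2657.53 / 1962.104
n = 1.35442872 mol, rounded to 4 dp:

1.3544 mol


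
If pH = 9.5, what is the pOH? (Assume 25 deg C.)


At 25 deg C, pH + pOH = 14.
pOH = 14 - pH = 14 - 9.5
pOH = 4.5:

4.50


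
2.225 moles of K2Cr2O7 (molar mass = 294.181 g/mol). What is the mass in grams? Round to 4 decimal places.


mass = n * M
mass = 2.225 * 294.181
mass = 654.552725 g, rounded to 4 dp:

654.5527 g


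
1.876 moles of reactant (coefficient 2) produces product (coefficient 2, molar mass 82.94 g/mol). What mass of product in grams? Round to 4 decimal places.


Use the coefficient ratio to convert reactant moles to product moles, then multiply by the product's molar mass.
moles_P = moles_R * (coeff_P / coeff_R) = 1.876 * (2/2) = 1.876
mass_P = moles_P * M_P = 1.876 * 82.94
mass_P = 155.59544 g, rounded to 4 dp:

155.5954 g


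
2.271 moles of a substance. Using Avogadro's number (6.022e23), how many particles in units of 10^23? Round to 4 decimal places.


N = n * NA, then divide by 1e23 for the requested units.
N / 1e23 = n * 6.022
N / 1e23 = 2.271 * 6.022
N / 1e23 = 13.675962, rounded to 4 dp:

13.6760


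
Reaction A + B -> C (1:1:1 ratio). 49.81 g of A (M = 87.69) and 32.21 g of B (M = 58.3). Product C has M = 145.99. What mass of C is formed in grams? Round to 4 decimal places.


Find moles of each reactant; the smaller value is the limiting reagent in a 1:1:1 reaction, so moles_C equals moles of the limiter.
n_A = mass_A / M_A = 49.81 / 87.69 = 0.568024 mol
n_B = mass_B / M_B = 32.21 / 58.3 = 0.552487 mol
Limiting reagent: B (smaller), n_limiting = 0.552487 mol
mass_C = n_limiting * M_C = 0.552487 * 145.99
mass_C = 80.65757713 g, rounded to 4 dp:

80.6576 g


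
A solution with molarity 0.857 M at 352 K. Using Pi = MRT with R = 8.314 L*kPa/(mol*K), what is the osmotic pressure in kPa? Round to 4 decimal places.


Osmotic pressure (van't Hoff): Pi = M*R*T.
RT = 8.314 * 352 = 2926.528
Pi = 0.857 * 2926.528
Pi = 2508.034496 kPa, rounded to 4 dp:

2508.0345 kPa


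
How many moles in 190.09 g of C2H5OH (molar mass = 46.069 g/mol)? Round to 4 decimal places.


n = mass / M
n = 190.09 / 46.069
n = 4.126202 mol, rounded to 4 dp:

4.1262 mol


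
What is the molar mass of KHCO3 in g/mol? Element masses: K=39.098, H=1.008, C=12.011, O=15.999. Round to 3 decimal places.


M = sum(count * atomic_mass) over atoms.
M = 1*39.098 + 1*1.008 + 1*12.011 + 3*15.999
M = 39.098 + 1.008 + 12.011 + 47.997
M = 100.114 g/mol, rounded to 3 dp:

100.114 g/mol


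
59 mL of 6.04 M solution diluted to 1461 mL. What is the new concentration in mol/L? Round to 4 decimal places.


Dilution: M1*V1 = M2*V2, solve for M2.
M2 = M1*V1 / V2
M2 = 6.04 * 59 / 1461
M2 = 356.36 / 1461
M2 = 0.24391513 mol/L, rounded to 4 dp:

0.2439 mol/L


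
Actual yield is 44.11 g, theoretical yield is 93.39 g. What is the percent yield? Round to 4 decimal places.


% yield = 100 * actual / theoretical
% yield = 100 * 44.11 / 93.39
% yield = 47.23203769 %, rounded to 4 dp:

47.2320 %


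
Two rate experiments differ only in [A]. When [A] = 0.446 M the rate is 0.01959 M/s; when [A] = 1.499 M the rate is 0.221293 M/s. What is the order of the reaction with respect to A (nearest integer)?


Rate is proportional to [A]^n, so rate2/rate1 = ([A]2/[A]1)^n. Take logs to solve for n.
rate2/rate1 = 0.221293 / 0.01959 = 11.2962
[A]2/[A]1 = 1.499 / 0.446 = 3.361
n = ln(11.2962) / ln(3.361) = 2.0
Nearest integer order:

2


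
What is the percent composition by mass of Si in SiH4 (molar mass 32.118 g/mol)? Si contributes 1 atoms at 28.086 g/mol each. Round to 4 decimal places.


pct = 100 * (n_elem * M_elem) / M_total
mass_contribution = 1 * 28.086 = 28.086 g/mol
pct = 100 * 28.086 / 32.118
pct = 87.4462918 %, rounded to 4 dp:

87.4463 %


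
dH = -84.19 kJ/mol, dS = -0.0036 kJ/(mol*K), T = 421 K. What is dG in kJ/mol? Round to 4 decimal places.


Gibbs: dG = dH - T*dS (consistent units, dS already in kJ/(mol*K)).
T*dS = 421 * -0.0036 = -1.5156
dG = -84.19 - (-1.5156)
dG = -82.6744 kJ/mol, rounded to 4 dp:

-82.6744 kJ/mol


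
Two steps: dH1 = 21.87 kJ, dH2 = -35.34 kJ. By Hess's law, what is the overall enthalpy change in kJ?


Hess's law: enthalpy is a state function, so add the step enthalpies.
dH_total = dH1 + dH2 = 21.87 + (-35.34)
dH_total = -13.47 kJ:

-13.47 kJ


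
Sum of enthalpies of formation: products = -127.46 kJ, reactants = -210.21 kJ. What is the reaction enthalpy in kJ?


dH_rxn = sum(dH_f products) - sum(dH_f reactants)
dH_rxn = -127.46 - (-210.21)
dH_rxn = 82.75 kJ:

82.75 kJ


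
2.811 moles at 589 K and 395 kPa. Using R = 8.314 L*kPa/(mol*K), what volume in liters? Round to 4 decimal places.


PV = nRT, solve for V = nRT / P.
nRT = 2.811 * 8.314 * 589 = 13765.3152
V = 13765.3152 / 395
V = 34.84889924 L, rounded to 4 dp:

34.8489 L


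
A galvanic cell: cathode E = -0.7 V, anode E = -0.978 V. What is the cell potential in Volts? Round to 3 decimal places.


Standard cell potential: E_cell = E_cathode - E_anode.
E_cell = -0.7 - (-0.978)
E_cell = 0.278 V, rounded to 3 dp:

0.278 V


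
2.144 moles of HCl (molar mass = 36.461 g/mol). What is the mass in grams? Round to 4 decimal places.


mass = n * M
mass = 2.144 * 36.461
mass = 78.172384 g, rounded to 4 dp:

78.1724 g


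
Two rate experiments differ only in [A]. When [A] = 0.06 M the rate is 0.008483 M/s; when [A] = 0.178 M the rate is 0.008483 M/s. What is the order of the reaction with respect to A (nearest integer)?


Rate is proportional to [A]^n, so rate2/rate1 = ([A]2/[A]1)^n. Take logs to solve for n.
rate2/rate1 = 0.008483 / 0.008483 = 1.0
[A]2/[A]1 = 0.178 / 0.06 = 2.9667
n = ln(1.0) / ln(2.9667) = 0.0
Nearest integer order:

0


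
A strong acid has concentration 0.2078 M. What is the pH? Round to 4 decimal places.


A strong acid dissociates completely, so [H+] equals the given concentration.
pH = -log10([H+]) = -log10(0.2078)
pH = 0.68235446, rounded to 4 dp:

0.6824


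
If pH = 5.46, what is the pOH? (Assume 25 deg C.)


At 25 deg C, pH + pOH = 14.
pOH = 14 - pH = 14 - 5.46
pOH = 8.54:

8.54


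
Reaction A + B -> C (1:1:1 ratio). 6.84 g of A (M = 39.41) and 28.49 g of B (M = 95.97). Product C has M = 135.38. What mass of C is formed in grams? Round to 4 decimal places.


Find moles of each reactant; the smaller value is the limiting reagent in a 1:1:1 reaction, so moles_C equals moles of the limiter.
n_A = mass_A / M_A = 6.84 / 39.41 = 0.17356 mol
n_B = mass_B / M_B = 28.49 / 95.97 = 0.296864 mol
Limiting reagent: A (smaller), n_limiting = 0.17356 mol
mass_C = n_limiting * M_C = 0.17356 * 135.38
mass_C = 23.4965528 g, rounded to 4 dp:

23.4966 g


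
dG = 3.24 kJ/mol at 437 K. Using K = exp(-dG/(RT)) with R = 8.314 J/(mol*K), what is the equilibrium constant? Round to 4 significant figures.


dG is in kJ/mol; multiply by 1000 to match R in J/(mol*K).
RT = 8.314 * 437 = 3633.218 J/mol
exponent = -dG*1000 / (RT) = -(3.24*1000) / 3633.218 = -0.89177143
K = exp(-0.89177143)
K = 0.40992895, rounded to 4 significant figures:

0.4099


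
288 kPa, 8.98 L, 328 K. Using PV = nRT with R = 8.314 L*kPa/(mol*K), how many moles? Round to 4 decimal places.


PV = nRT, solve for n = PV / (RT).
PV = 288 * 8.98 = 2586.24
RT = 8.314 * 328 = 2726.992
n = 2586.24 / 2726.992
n = 0.94838562 mol, rounded to 4 dp:

0.9484 mol


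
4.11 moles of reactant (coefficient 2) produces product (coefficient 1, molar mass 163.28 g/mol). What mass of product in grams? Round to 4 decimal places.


Use the coefficient ratio to convert reactant moles to product moles, then multiply by the product's molar mass.
moles_P = moles_R * (coeff_P / coeff_R) = 4.11 * (1/2) = 2.055
mass_P = moles_P * M_P = 2.055 * 163.28
mass_P = 335.5404 g, rounded to 4 dp:

335.5404 g


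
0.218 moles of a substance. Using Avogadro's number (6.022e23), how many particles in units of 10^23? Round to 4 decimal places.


N = n * NA, then divide by 1e23 for the requested units.
N / 1e23 = n * 6.022
N / 1e23 = 0.218 * 6.022
N / 1e23 = 1.312796, rounded to 4 dp:

1.3128


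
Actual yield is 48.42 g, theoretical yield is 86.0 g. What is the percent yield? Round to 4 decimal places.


% yield = 100 * actual / theoretical
% yield = 100 * 48.42 / 86.0
% yield = 56.30232558 %, rounded to 4 dp:

56.3023 %


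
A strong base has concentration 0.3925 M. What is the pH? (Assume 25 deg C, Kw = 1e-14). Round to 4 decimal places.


A strong base dissociates completely, so [OH-] equals the given concentration.
pOH = -log10([OH-]) = -log10(0.3925) = 0.40616
pH = 14 - pOH = 14 - 0.40616
pH = 13.59384, rounded to 4 dp:

13.5938


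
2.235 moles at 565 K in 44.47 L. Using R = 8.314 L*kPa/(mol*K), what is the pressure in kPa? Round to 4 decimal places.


PV = nRT, solve for P = nRT / V.
nRT = 2.235 * 8.314 * 565 = 10498.7113
P = 10498.7113 / 44.47
P = 236.08525523 kPa, rounded to 4 dp:

236.0853 kPa


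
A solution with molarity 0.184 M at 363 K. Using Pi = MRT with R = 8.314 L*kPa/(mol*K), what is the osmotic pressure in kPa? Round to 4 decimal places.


Osmotic pressure (van't Hoff): Pi = M*R*T.
RT = 8.314 * 363 = 3017.982
Pi = 0.184 * 3017.982
Pi = 555.308688 kPa, rounded to 4 dp:

555.3087 kPa


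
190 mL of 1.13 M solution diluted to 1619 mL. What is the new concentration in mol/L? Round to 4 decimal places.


Dilution: M1*V1 = M2*V2, solve for M2.
M2 = M1*V1 / V2
M2 = 1.13 * 190 / 1619
M2 = 214.7 / 1619
M2 = 0.13261272 mol/L, rounded to 4 dp:

0.1326 mol/L


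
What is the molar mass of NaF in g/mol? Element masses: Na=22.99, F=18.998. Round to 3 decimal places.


M = sum(count * atomic_mass) over atoms.
M = 1*22.99 + 1*18.998
M = 22.99 + 18.998
M = 41.988 g/mol, rounded to 3 dp:

41.988 g/mol


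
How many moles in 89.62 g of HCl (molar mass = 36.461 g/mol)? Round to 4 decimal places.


n = mass / M
n = 89.62 / 36.461
n = 2.45796879 mol, rounded to 4 dp:

2.4580 mol


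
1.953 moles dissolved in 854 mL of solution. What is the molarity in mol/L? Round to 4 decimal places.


Convert volume to liters: V_L = V_mL / 1000.
V_L = 854 / 1000 = 0.854 L
M = n / V_L = 1.953 / 0.854
M = 2.28688525 mol/L, rounded to 4 dp:

2.2869 mol/L


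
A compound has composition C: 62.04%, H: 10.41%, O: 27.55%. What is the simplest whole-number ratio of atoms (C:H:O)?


Assume 100 g of compound, divide each mass% by atomic mass to get moles, then normalize by the smallest to get a raw atom ratio.
Moles per 100 g: C: 62.04/12.011 = 5.1653, H: 10.41/1.008 = 10.3274, O: 27.55/15.999 = 1.722
Raw ratio (divide by min = 1.722): C: 3.0, H: 5.997, O: 1.0
Multiply by 1 to clear fractions: C: 3.0 ~= 3, H: 5.997 ~= 6, O: 1.0 ~= 1
Reduce by GCD to get the simplest whole-number ratio:

3:6:1


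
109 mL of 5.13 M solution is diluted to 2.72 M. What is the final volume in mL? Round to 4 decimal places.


Dilution: M1*V1 = M2*V2, solve for V2.
V2 = M1*V1 / M2
V2 = 5.13 * 109 / 2.72
V2 = 559.17 / 2.72
V2 = 205.57720588 mL, rounded to 4 dp:

205.5772 mL


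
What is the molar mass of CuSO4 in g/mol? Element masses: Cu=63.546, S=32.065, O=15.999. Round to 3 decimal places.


M = sum(count * atomic_mass) over atoms.
M = 1*63.546 + 1*32.065 + 4*15.999
M = 63.546 + 32.065 + 63.996
M = 159.607 g/mol, rounded to 3 dp:

159.607 g/mol


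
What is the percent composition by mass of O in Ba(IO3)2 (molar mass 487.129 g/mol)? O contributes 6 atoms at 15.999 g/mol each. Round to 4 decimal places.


pct = 100 * (n_elem * M_elem) / M_total
mass_contribution = 6 * 15.999 = 95.994 g/mol
pct = 100 * 95.994 / 487.129
pct = 19.70607375 %, rounded to 4 dp:

19.7061 %


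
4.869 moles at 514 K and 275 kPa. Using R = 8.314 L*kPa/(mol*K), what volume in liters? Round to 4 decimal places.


PV = nRT, solve for V = nRT / P.
nRT = 4.869 * 8.314 * 514 = 20807.1651
V = 20807.1651 / 275
V = 75.66241855 L, rounded to 4 dp:

75.6624 L


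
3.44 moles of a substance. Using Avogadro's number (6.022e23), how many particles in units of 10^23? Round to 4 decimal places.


N = n * NA, then divide by 1e23 for the requested units.
N / 1e23 = n * 6.022
N / 1e23 = 3.44 * 6.022
N / 1e23 = 20.71568, rounded to 4 dp:

20.7157


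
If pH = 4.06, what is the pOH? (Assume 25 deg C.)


At 25 deg C, pH + pOH = 14.
pOH = 14 - pH = 14 - 4.06
pOH = 9.94:

9.94


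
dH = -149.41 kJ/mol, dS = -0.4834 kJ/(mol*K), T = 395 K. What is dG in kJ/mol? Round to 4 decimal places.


Gibbs: dG = dH - T*dS (consistent units, dS already in kJ/(mol*K)).
T*dS = 395 * -0.4834 = -190.943
dG = -149.41 - (-190.943)
dG = 41.533 kJ/mol, rounded to 4 dp:

41.5330 kJ/mol


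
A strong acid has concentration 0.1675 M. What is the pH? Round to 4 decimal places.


A strong acid dissociates completely, so [H+] equals the given concentration.
pH = -log10([H+]) = -log10(0.1675)
pH = 0.77598519, rounded to 4 dp:

0.7760


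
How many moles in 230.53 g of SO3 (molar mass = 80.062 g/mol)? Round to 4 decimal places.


n = mass / M
n = 230.53 / 80.062
n = 2.87939347 mol, rounded to 4 dp:

2.8794 mol


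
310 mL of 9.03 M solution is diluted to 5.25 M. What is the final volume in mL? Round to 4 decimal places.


Dilution: M1*V1 = M2*V2, solve for V2.
V2 = M1*V1 / M2
V2 = 9.03 * 310 / 5.25
V2 = 2799.3 / 5.25
V2 = 533.2 mL, rounded to 4 dp:

533.2000 mL


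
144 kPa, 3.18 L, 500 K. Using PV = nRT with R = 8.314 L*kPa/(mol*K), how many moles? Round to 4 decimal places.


PV = nRT, solve for n = PV / (RT).
PV = 144 * 3.18 = 457.92
RT = 8.314 * 500 = 4157.0
n = 457.92 / 4157.0
n = 0.11015636 mol, rounded to 4 dp:

0.1102 mol


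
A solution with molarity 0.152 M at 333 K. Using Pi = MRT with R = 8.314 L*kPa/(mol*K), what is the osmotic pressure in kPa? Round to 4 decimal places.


Osmotic pressure (van't Hoff): Pi = M*R*T.
RT = 8.314 * 333 = 2768.562
Pi = 0.152 * 2768.562
Pi = 420.821424 kPa, rounded to 4 dp:

420.8214 kPa


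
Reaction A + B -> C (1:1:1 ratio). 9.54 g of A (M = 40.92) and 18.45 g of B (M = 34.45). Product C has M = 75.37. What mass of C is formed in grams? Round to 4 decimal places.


Find moles of each reactant; the smaller value is the limiting reagent in a 1:1:1 reaction, so moles_C equals moles of the limiter.
n_A = mass_A / M_A = 9.54 / 40.92 = 0.233138 mol
n_B = mass_B / M_B = 18.45 / 34.45 = 0.535559 mol
Limiting reagent: A (smaller), n_limiting = 0.233138 mol
mass_C = n_limiting * M_C = 0.233138 * 75.37
mass_C = 17.57161106 g, rounded to 4 dp:

17.5716 g


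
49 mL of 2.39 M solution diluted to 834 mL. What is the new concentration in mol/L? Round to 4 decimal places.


Dilution: M1*V1 = M2*V2, solve for M2.
M2 = M1*V1 / V2
M2 = 2.39 * 49 / 834
M2 = 117.11 / 834
M2 = 0.14041966 mol/L, rounded to 4 dp:

0.1404 mol/L


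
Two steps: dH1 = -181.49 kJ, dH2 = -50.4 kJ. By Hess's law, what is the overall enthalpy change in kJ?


Hess's law: enthalpy is a state function, so add the step enthalpies.
dH_total = dH1 + dH2 = -181.49 + (-50.4)
dH_total = -231.89 kJ:

-231.89 kJ


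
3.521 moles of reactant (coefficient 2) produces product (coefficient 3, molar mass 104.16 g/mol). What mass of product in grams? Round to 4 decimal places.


Use the coefficient ratio to convert reactant moles to product moles, then multiply by the product's molar mass.
moles_P = moles_R * (coeff_P / coeff_R) = 3.521 * (3/2) = 5.2815
mass_P = moles_P * M_P = 5.2815 * 104.16
mass_P = 550.12104 g, rounded to 4 dp:

550.1210 g


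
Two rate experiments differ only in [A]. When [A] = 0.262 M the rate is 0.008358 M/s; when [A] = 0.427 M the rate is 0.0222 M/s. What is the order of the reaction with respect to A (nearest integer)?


Rate is proportional to [A]^n, so rate2/rate1 = ([A]2/[A]1)^n. Take logs to solve for n.
rate2/rate1 = 0.0222 / 0.008358 = 2.6561
[A]2/[A]1 = 0.427 / 0.262 = 1.6298
n = ln(2.6561) / ln(1.6298) = 2.0
Nearest integer order:

2


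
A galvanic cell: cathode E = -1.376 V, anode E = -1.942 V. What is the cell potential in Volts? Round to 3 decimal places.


Standard cell potential: E_cell = E_cathode - E_anode.
E_cell = -1.376 - (-1.942)
E_cell = 0.566 V, rounded to 3 dp:

0.566 V


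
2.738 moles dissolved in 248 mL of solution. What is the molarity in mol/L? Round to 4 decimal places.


Convert volume to liters: V_L = V_mL / 1000.
V_L = 248 / 1000 = 0.248 L
M = n / V_L = 2.738 / 0.248
M = 11.04032258 mol/L, rounded to 4 dp:

11.0403 mol/L


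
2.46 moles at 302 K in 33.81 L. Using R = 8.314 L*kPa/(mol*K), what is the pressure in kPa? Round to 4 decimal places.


PV = nRT, solve for P = nRT / V.
nRT = 2.46 * 8.314 * 302 = 6176.6369
P = 6176.6369 / 33.81
P = 182.68668737 kPa, rounded to 4 dp:

182.6867 kPa


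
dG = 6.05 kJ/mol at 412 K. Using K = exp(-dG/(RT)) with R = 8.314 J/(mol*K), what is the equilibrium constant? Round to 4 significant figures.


dG is in kJ/mol; multiply by 1000 to match R in J/(mol*K).
RT = 8.314 * 412 = 3425.368 J/mol
exponent = -dG*1000 / (RT) = -(6.05*1000) / 3425.368 = -1.76623358
K = exp(-1.76623358)
K = 0.17097574, rounded to 4 significant figures:

0.1710


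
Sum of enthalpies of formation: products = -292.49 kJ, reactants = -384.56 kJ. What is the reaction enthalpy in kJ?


dH_rxn = sum(dH_f products) - sum(dH_f reactants)
dH_rxn = -292.49 - (-384.56)
dH_rxn = 92.07 kJ:

92.07 kJ


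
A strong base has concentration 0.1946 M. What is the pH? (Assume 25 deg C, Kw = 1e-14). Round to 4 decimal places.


A strong base dissociates completely, so [OH-] equals the given concentration.
pOH = -log10([OH-]) = -log10(0.1946) = 0.710857
pH = 14 - pOH = 14 - 0.710857
pH = 13.289143, rounded to 4 dp:

13.2891


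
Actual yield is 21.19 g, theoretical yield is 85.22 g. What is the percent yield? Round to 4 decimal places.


% yield = 100 * actual / theoretical
% yield = 100 * 21.19 / 85.22
% yield = 24.86505515 %, rounded to 4 dp:

24.8651 %


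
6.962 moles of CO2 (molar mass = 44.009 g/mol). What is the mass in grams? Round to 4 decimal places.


mass = n * M
mass = 6.962 * 44.009
mass = 306.390658 g, rounded to 4 dp:

306.3907 g


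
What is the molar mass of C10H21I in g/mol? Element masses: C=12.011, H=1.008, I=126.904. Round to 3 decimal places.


M = sum(count * atomic_mass) over atoms.
M = 10*12.011 + 21*1.008 + 1*126.904
M = 120.11 + 21.168 + 126.904
M = 268.182 g/mol, rounded to 3 dp:

268.182 g/mol


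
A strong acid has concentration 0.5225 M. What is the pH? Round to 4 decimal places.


A strong acid dissociates completely, so [H+] equals the given concentration.
pH = -log10([H+]) = -log10(0.5225)
pH = 0.28191371, rounded to 4 dp:

0.2819


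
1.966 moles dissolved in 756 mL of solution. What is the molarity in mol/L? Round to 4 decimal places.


Convert volume to liters: V_L = V_mL / 1000.
V_L = 756 / 1000 = 0.756 L
M = n / V_L = 1.966 / 0.756
M = 2.6005291 mol/L, rounded to 4 dp:

2.6005 mol/L


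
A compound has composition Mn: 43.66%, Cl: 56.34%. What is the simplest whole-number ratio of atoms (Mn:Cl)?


Assume 100 g of compound, divide each mass% by atomic mass to get moles, then normalize by the smallest to get a raw atom ratio.
Moles per 100 g: Mn: 43.66/54.938 = 0.7947, Cl: 56.34/35.453 = 1.5891
Raw ratio (divide by min = 0.7947): Mn: 1.0, Cl: 2.0
Multiply by 1 to clear fractions: Mn: 1.0 ~= 1, Cl: 2.0 ~= 2
Reduce by GCD to get the simplest whole-number ratio:

1:2


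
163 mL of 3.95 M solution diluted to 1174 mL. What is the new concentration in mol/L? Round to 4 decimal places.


Dilution: M1*V1 = M2*V2, solve for M2.
M2 = M1*V1 / V2
M2 = 3.95 * 163 / 1174
M2 = 643.85 / 1174
M2 = 0.54842419 mol/L, rounded to 4 dp:

0.5484 mol/L


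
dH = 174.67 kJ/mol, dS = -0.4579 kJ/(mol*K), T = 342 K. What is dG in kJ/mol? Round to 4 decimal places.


Gibbs: dG = dH - T*dS (consistent units, dS already in kJ/(mol*K)).
T*dS = 342 * -0.4579 = -156.6018
dG = 174.67 - (-156.6018)
dG = 331.2718 kJ/mol, rounded to 4 dp:

331.2718 kJ/mol


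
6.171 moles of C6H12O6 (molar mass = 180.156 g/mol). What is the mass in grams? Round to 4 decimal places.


mass = n * M
mass = 6.171 * 180.156
mass = 1111.742676 g, rounded to 4 dp:

1111.7427 g


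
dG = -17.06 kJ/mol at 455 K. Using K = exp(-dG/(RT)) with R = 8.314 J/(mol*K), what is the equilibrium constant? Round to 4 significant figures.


dG is in kJ/mol; multiply by 1000 to match R in J/(mol*K).
RT = 8.314 * 455 = 3782.87 J/mol
exponent = -dG*1000 / (RT) = -(-17.06*1000) / 3782.87 = 4.5098034
K = exp(4.5098034)
K = 90.903945, rounded to 4 significant figures:

90.90


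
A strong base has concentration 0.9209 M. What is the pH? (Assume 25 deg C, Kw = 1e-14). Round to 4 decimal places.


A strong base dissociates completely, so [OH-] equals the given concentration.
pOH = -log10([OH-]) = -log10(0.9209) = 0.035788
pH = 14 - pOH = 14 - 0.035788
pH = 13.964212, rounded to 4 dp:

13.9642


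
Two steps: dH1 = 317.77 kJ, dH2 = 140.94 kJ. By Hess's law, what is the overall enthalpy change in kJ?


Hess's law: enthalpy is a state function, so add the step enthalpies.
dH_total = dH1 + dH2 = 317.77 + (140.94)
dH_total = 458.71 kJ:

458.71 kJ


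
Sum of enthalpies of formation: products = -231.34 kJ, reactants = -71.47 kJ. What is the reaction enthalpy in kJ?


dH_rxn = sum(dH_f products) - sum(dH_f reactants)
dH_rxn = -231.34 - (-71.47)
dH_rxn = -159.87 kJ:

-159.87 kJ


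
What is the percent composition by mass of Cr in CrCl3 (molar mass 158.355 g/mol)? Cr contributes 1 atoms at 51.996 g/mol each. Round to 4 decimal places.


pct = 100 * (n_elem * M_elem) / M_total
mass_contribution = 1 * 51.996 = 51.996 g/mol
pct = 100 * 51.996 / 158.355
pct = 32.83508573 %, rounded to 4 dp:

32.8351 %


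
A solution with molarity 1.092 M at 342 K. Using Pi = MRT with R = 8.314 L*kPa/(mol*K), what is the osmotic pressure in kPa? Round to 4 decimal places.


Osmotic pressure (van't Hoff): Pi = M*R*T.
RT = 8.314 * 342 = 2843.388
Pi = 1.092 * 2843.388
Pi = 3104.979696 kPa, rounded to 4 dp:

3104.9797 kPa


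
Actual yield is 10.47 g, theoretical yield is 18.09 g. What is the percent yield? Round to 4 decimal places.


% yield = 100 * actual / theoretical
% yield = 100 * 10.47 / 18.09
% yield = 57.87728027 %, rounded to 4 dp:

57.8773 %


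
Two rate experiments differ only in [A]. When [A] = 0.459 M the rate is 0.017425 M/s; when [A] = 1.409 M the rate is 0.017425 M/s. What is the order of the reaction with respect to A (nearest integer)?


Rate is proportional to [A]^n, so rate2/rate1 = ([A]2/[A]1)^n. Take logs to solve for n.
rate2/rate1 = 0.017425 / 0.017425 = 1.0
[A]2/[A]1 = 1.409 / 0.459 = 3.0697
n = ln(1.0) / ln(3.0697) = 0.0
Nearest integer order:

0


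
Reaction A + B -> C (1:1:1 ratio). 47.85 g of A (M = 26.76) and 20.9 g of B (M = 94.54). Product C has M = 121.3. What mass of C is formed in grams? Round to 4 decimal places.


Find moles of each reactant; the smaller value is the limiting reagent in a 1:1:1 reaction, so moles_C equals moles of the limiter.
n_A = mass_A / M_A = 47.85 / 26.76 = 1.788117 mol
n_B = mass_B / M_B = 20.9 / 94.54 = 0.22107 mol
Limiting reagent: B (smaller), n_limiting = 0.22107 mol
mass_C = n_limiting * M_C = 0.22107 * 121.3
mass_C = 26.815791 g, rounded to 4 dp:

26.8158 g


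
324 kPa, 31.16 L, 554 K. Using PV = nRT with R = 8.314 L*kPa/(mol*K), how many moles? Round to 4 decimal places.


PV = nRT, solve for n = PV / (RT).
PV = 324 * 31.16 = 10095.84
RT = 8.314 * 554 = 4605.956
n = 10095.84 / 4605.956
n = 2.19190978 mol, rounded to 4 dp:

2.1919 mol


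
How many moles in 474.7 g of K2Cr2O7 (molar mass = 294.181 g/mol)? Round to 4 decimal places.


n = mass / M
n = 474.7 / 294.181
n = 1.61363242 mol, rounded to 4 dp:

1.6136 mol


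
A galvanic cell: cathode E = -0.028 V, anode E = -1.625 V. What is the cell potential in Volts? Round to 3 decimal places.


Standard cell potential: E_cell = E_cathode - E_anode.
E_cell = -0.028 - (-1.625)
E_cell = 1.597 V, rounded to 3 dp:

1.597 V


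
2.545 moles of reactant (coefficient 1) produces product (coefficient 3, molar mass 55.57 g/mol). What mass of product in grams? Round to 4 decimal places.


Use the coefficient ratio to convert reactant moles to product moles, then multiply by the product's molar mass.
moles_P = moles_R * (coeff_P / coeff_R) = 2.545 * (3/1) = 7.635
mass_P = moles_P * M_P = 7.635 * 55.57
mass_P = 424.27695 g, rounded to 4 dp:

424.2770 g


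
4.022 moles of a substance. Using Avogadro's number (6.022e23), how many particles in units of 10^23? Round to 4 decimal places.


N = n * NA, then divide by 1e23 for the requested units.
N / 1e23 = n * 6.022
N / 1e23 = 4.022 * 6.022
N / 1e23 = 24.220484, rounded to 4 dp:

24.2205


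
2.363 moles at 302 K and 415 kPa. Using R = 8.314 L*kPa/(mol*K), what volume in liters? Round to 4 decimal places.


PV = nRT, solve for V = nRT / P.
nRT = 2.363 * 8.314 * 302 = 5933.0866
V = 5933.0866 / 415
V = 14.29659422 L, rounded to 4 dp:

14.2966 L


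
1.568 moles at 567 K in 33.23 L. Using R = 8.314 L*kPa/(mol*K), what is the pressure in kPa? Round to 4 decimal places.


PV = nRT, solve for P = nRT / V.
nRT = 1.568 * 8.314 * 567 = 7391.6116
P = 7391.6116 / 33.23
P = 222.43790551 kPa, rounded to 4 dp:

222.4379 kPa


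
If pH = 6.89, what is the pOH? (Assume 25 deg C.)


At 25 deg C, pH + pOH = 14.
pOH = 14 - pH = 14 - 6.89
pOH = 7.11:

7.11


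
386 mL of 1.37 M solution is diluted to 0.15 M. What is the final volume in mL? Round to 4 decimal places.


Dilution: M1*V1 = M2*V2, solve for V2.
V2 = M1*V1 / M2
V2 = 1.37 * 386 / 0.15
V2 = 528.82 / 0.15
V2 = 3525.46666667 mL, rounded to 4 dp:

3525.4667 mL


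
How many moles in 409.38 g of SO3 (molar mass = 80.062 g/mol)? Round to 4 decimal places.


n = mass / M
n = 409.38 / 80.062
n = 5.1132872 mol, rounded to 4 dp:

5.1133 mol


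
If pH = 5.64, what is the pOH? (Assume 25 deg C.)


At 25 deg C, pH + pOH = 14.
pOH = 14 - pH = 14 - 5.64
pOH = 8.36:

8.36


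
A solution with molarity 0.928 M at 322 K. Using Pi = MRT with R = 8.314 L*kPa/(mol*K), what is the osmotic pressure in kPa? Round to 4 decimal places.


Osmotic pressure (van't Hoff): Pi = M*R*T.
RT = 8.314 * 322 = 2677.108
Pi = 0.928 * 2677.108
Pi = 2484.356224 kPa, rounded to 4 dp:

2484.3562 kPa


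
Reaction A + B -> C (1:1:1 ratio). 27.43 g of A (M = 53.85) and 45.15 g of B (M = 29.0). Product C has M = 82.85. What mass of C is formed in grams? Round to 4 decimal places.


Find moles of each reactant; the smaller value is the limiting reagent in a 1:1:1 reaction, so moles_C equals moles of the limiter.
n_A = mass_A / M_A = 27.43 / 53.85 = 0.509378 mol
n_B = mass_B / M_B = 45.15 / 29.0 = 1.556897 mol
Limiting reagent: A (smaller), n_limiting = 0.509378 mol
mass_C = n_limiting * M_C = 0.509378 * 82.85
mass_C = 42.2019673 g, rounded to 4 dp:

42.2020 g


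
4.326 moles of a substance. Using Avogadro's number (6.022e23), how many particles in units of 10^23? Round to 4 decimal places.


N = n * NA, then divide by 1e23 for the requested units.
N / 1e23 = n * 6.022
N / 1e23 = 4.326 * 6.022
N / 1e23 = 26.051172, rounded to 4 dp:

26.0512


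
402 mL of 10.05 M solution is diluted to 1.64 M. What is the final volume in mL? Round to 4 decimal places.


Dilution: M1*V1 = M2*V2, solve for V2.
V2 = M1*V1 / M2
V2 = 10.05 * 402 / 1.64
V2 = 4040.1 / 1.64
V2 = 2463.47560976 mL, rounded to 4 dp:

2463.4756 mL


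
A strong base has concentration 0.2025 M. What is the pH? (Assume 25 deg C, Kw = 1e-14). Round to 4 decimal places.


A strong base dissociates completely, so [OH-] equals the given concentration.
pOH = -log10([OH-]) = -log10(0.2025) = 0.693575
pH = 14 - pOH = 14 - 0.693575
pH = 13.306425, rounded to 4 dp:

13.3064


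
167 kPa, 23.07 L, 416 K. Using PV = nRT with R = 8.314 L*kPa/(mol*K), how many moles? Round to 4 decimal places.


PV = nRT, solve for n = PV / (RT).
PV = 167 * 23.07 = 3852.69
RT = 8.314 * 416 = 3458.624
n = 3852.69 / 3458.624
n = 1.11393722 mol, rounded to 4 dp:

1.1139 mol


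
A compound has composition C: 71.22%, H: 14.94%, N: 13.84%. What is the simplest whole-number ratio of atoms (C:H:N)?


Assume 100 g of compound, divide each mass% by atomic mass to get moles, then normalize by the smallest to get a raw atom ratio.
Moles per 100 g: C: 71.22/12.011 = 5.9296, H: 14.94/1.008 = 14.8214, N: 13.84/14.007 = 0.9881
Raw ratio (divide by min = 0.9881): C: 6.001, H: 15.0, N: 1.0
Multiply by 1 to clear fractions: C: 6.001 ~= 6, H: 15.0 ~= 15, N: 1.0 ~= 1
Reduce by GCD to get the simplest whole-number ratio:

6:15:1


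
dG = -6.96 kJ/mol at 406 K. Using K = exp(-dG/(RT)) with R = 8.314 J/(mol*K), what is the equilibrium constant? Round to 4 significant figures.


dG is in kJ/mol; multiply by 1000 to match R in J/(mol*K).
RT = 8.314 * 406 = 3375.484 J/mol
exponent = -dG*1000 / (RT) = -(-6.96*1000) / 3375.484 = 2.06192653
K = exp(2.06192653)
K = 7.8610999, rounded to 4 significant figures:

7.861


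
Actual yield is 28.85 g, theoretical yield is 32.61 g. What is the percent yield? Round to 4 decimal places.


% yield = 100 * actual / theoretical
% yield = 100 * 28.85 / 32.61
% yield = 88.46979454 %, rounded to 4 dp:

88.4698 %


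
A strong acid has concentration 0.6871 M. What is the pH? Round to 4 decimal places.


A strong acid dissociates completely, so [H+] equals the given concentration.
pH = -log10([H+]) = -log10(0.6871)
pH = 0.16298005, rounded to 4 dp:

0.1630


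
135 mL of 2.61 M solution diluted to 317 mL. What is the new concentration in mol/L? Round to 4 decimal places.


Dilution: M1*V1 = M2*V2, solve for M2.
M2 = M1*V1 / V2
M2 = 2.61 * 135 / 317
M2 = 352.35 / 317
M2 = 1.1115142 mol/L, rounded to 4 dp:

1.1115 mol/L


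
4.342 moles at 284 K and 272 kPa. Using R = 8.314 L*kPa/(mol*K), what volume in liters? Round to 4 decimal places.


PV = nRT, solve for V = nRT / P.
nRT = 4.342 * 8.314 * 284 = 10252.2262
V = 10252.2262 / 272
V = 37.69200809 L, rounded to 4 dp:

37.6920 L


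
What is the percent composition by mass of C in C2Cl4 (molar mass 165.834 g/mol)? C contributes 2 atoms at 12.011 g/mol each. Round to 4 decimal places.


pct = 100 * (n_elem * M_elem) / M_total
mass_contribution = 2 * 12.011 = 24.022 g/mol
pct = 100 * 24.022 / 165.834
pct = 14.48556991 %, rounded to 4 dp:

14.4856 %


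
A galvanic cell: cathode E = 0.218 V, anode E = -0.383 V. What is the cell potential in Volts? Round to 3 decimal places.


Standard cell potential: E_cell = E_cathode - E_anode.
E_cell = 0.218 - (-0.383)
E_cell = 0.601 V, rounded to 3 dp:

0.601 V


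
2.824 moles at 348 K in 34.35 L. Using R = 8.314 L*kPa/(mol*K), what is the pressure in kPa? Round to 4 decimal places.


PV = nRT, solve for P = nRT / V.
nRT = 2.824 * 8.314 * 348 = 8170.6001
P = 8170.6001 / 34.35
P = 237.86317613 kPa, rounded to 4 dp:

237.8632 kPa


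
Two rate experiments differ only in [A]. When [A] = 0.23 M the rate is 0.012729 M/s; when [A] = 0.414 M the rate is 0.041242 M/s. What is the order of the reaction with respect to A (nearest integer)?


Rate is proportional to [A]^n, so rate2/rate1 = ([A]2/[A]1)^n. Take logs to solve for n.
rate2/rate1 = 0.041242 / 0.012729 = 3.24
[A]2/[A]1 = 0.414 / 0.23 = 1.8
n = ln(3.24) / ln(1.8) = 2.0
Nearest integer order:

2


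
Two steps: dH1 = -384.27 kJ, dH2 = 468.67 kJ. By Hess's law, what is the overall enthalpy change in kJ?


Hess's law: enthalpy is a state function, so add the step enthalpies.
dH_total = dH1 + dH2 = -384.27 + (468.67)
dH_total = 84.4 kJ:

84.40 kJ


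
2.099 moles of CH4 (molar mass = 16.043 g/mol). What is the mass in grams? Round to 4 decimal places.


mass = n * M
mass = 2.099 * 16.043
mass = 33.674257 g, rounded to 4 dp:

33.6743 g


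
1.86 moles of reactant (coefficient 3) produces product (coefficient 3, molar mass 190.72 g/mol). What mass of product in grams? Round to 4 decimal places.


Use the coefficient ratio to convert reactant moles to product moles, then multiply by the product's molar mass.
moles_P = moles_R * (coeff_P / coeff_R) = 1.86 * (3/3) = 1.86
mass_P = moles_P * M_P = 1.86 * 190.72
mass_P = 354.7392 g, rounded to 4 dp:

354.7392 g


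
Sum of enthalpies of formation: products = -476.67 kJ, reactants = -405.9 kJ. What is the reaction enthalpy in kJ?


dH_rxn = sum(dH_f products) - sum(dH_f reactants)
dH_rxn = -476.67 - (-405.9)
dH_rxn = -70.77 kJ:

-70.77 kJ


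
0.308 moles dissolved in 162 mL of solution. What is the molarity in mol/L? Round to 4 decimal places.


Convert volume to liters: V_L = V_mL / 1000.
V_L = 162 / 1000 = 0.162 L
M = n / V_L = 0.308 / 0.162
M = 1.90123457 mol/L, rounded to 4 dp:

1.9012 mol/L


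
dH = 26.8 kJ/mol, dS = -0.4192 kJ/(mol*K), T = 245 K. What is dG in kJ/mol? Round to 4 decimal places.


Gibbs: dG = dH - T*dS (consistent units, dS already in kJ/(mol*K)).
T*dS = 245 * -0.4192 = -102.704
dG = 26.8 - (-102.704)
dG = 129.504 kJ/mol, rounded to 4 dp:

129.5040 kJ/mol


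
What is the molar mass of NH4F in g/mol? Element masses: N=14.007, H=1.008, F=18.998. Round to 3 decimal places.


M = sum(count * atomic_mass) over atoms.
M = 1*14.007 + 4*1.008 + 1*18.998
M = 14.007 + 4.032 + 18.998
M = 37.037 g/mol, rounded to 3 dp:

37.037 g/mol


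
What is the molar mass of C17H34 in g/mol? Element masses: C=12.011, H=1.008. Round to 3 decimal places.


M = sum(count * atomic_mass) over atoms.
M = 17*12.011 + 34*1.008
M = 204.187 + 34.272
M = 238.459 g/mol, rounded to 3 dp:

238.459 g/mol
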